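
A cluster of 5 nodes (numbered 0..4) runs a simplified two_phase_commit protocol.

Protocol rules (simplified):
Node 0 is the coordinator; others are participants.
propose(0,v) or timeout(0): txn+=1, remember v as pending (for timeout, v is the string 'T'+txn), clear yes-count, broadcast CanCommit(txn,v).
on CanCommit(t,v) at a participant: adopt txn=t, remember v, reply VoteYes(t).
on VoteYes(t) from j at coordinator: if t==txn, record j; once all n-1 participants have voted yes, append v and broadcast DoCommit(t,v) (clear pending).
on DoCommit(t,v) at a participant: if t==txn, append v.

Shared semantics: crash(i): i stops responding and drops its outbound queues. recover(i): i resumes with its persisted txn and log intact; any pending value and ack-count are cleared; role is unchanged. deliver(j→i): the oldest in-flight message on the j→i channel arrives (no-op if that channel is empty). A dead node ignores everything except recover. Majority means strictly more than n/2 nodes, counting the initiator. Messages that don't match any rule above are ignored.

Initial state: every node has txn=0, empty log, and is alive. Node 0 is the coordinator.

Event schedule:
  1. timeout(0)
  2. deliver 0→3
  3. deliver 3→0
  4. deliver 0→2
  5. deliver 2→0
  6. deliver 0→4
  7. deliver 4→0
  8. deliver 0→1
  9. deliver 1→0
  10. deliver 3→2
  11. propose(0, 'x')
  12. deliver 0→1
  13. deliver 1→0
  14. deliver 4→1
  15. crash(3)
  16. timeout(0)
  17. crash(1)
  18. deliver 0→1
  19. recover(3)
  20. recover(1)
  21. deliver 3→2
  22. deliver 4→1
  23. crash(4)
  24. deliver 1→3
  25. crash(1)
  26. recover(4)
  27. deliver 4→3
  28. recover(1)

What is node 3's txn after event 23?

e1 timeout(0): 0[coor,t=1,-]
e2 deliver 0→3: 3[part,t=1,-]
e3 deliver 3→0: ·
e4 deliver 0→2: 2[part,t=1,-]
e5 deliver 2→0: ·
e6 deliver 0→4: 4[part,t=1,-]
e7 deliver 4→0: ·
e8 deliver 0→1: 1[part,t=1,-]
e9 deliver 1→0: 0[coor,t=1,T1]
e10 deliver 3→2: ·
e11 propose(0,'x'): 0[coor,t=2,T1]
e12 deliver 0→1: 1[part,t=1,T1]
e13 deliver 1→0: ·
e14 deliver 4→1: ·
e15 crash(3): 3[✗part,t=1,-]
e16 timeout(0): 0[coor,t=3,T1]
e17 crash(1): 1[✗part,t=1,T1]
e18 deliver 0→1: ·
e19 recover(3): 3[part,t=1,-]
e20 recover(1): 1[part,t=1,T1]
e21 deliver 3→2: ·
e22 deliver 4→1: ·
e23 crash(4): 4[✗part,t=1,-]

1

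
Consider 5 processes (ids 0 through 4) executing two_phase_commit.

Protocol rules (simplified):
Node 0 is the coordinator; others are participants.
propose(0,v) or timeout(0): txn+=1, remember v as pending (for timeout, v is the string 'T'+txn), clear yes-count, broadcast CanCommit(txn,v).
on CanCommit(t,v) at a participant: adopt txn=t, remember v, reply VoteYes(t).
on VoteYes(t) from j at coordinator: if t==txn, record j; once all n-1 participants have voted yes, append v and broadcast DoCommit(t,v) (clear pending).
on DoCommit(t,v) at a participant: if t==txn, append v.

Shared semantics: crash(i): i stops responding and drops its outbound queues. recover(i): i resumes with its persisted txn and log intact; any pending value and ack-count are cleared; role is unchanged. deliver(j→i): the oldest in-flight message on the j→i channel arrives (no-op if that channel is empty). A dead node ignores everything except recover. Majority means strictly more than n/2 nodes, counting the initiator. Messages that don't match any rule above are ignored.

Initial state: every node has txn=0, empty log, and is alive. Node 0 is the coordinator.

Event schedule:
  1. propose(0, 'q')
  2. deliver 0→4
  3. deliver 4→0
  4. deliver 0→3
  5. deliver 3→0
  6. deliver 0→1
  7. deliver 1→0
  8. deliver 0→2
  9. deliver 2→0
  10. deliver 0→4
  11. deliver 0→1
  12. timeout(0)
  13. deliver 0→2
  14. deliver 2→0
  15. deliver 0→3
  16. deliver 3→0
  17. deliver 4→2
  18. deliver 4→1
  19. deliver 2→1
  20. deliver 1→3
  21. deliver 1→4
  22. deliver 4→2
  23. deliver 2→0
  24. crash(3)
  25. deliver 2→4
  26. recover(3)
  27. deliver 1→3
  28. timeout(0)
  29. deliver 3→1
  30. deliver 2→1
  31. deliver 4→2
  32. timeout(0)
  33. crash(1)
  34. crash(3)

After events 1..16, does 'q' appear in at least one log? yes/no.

yes

after 1 — propose(0,'q'): n0:coor/t1/[-]
after 2 — deliver 0→4: n4:part/t1/[-]
after 3 — deliver 4→0: ·
after 4 — deliver 0→3: n3:part/t1/[-]
after 5 — deliver 3→0: ·
after 6 — deliver 0→1: n1:part/t1/[-]
after 7 — deliver 1→0: ·
after 8 — deliver 0→2: n2:part/t1/[-]
after 9 — deliver 2→0: n0:coor/t1/[q]
after 10 — deliver 0→4: n4:part/t1/[q]
after 11 — deliver 0→1: n1:part/t1/[q]
after 12 — timeout(0): n0:coor/t2/[q]
after 13 — deliver 0→2: n2:part/t1/[q]
after 14 — deliver 2→0: ·
after 15 — deliver 0→3: n3:part/t1/[q]
after 16 — deliver 3→0: ·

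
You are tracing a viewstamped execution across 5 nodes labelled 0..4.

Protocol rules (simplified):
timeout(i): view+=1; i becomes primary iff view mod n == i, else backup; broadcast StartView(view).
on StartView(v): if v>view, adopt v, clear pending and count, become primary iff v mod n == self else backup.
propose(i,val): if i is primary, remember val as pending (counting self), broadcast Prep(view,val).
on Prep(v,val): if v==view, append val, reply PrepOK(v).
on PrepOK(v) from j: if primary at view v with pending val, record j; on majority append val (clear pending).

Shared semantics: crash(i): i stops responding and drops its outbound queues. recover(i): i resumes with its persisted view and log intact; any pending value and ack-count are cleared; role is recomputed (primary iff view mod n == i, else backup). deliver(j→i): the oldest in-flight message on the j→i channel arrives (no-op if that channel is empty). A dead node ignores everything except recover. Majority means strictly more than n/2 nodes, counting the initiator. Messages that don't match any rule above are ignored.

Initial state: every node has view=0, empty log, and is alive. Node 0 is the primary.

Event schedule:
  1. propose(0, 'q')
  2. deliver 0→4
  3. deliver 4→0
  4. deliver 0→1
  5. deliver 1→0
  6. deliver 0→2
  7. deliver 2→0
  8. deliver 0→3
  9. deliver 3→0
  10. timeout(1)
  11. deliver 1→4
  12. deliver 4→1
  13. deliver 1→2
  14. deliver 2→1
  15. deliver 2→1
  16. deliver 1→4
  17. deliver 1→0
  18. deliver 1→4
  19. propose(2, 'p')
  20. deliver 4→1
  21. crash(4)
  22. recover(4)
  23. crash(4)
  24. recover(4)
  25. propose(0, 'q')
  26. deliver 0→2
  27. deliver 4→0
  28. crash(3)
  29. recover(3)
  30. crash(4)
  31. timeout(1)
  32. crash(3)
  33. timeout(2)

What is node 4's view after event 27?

1

[1] propose(0,'q') → ∅
[2] deliver 0→4 → N4(back v0 [q])
[3] deliver 4→0 → ∅
[4] deliver 0→1 → N1(back v0 [q])
[5] deliver 1→0 → N0(prim v0 [q])
[6] deliver 0→2 → N2(back v0 [q])
[7] deliver 2→0 → ∅
[8] deliver 0→3 → N3(back v0 [q])
[9] deliver 3→0 → ∅
[10] timeout(1) → N1(prim v1 [q])
[11] deliver 1→4 → N4(back v1 [q])
[12] deliver 4→1 → ∅
[13] deliver 1→2 → N2(back v1 [q])
[14] deliver 2→1 → ∅
[15] deliver 2→1 → ∅
[16] deliver 1→4 → ∅
[17] deliver 1→0 → N0(back v1 [q])
[18] deliver 1→4 → ∅
[19] propose(2,'p') → ∅
[20] deliver 4→1 → ∅
[21] crash(4) → N4(✗back v1 [q])
[22] recover(4) → N4(back v1 [q])
[23] crash(4) → N4(✗back v1 [q])
[24] recover(4) → N4(back v1 [q])
[25] propose(0,'q') → ∅
[26] deliver 0→2 → ∅
[27] deliver 4→0 → ∅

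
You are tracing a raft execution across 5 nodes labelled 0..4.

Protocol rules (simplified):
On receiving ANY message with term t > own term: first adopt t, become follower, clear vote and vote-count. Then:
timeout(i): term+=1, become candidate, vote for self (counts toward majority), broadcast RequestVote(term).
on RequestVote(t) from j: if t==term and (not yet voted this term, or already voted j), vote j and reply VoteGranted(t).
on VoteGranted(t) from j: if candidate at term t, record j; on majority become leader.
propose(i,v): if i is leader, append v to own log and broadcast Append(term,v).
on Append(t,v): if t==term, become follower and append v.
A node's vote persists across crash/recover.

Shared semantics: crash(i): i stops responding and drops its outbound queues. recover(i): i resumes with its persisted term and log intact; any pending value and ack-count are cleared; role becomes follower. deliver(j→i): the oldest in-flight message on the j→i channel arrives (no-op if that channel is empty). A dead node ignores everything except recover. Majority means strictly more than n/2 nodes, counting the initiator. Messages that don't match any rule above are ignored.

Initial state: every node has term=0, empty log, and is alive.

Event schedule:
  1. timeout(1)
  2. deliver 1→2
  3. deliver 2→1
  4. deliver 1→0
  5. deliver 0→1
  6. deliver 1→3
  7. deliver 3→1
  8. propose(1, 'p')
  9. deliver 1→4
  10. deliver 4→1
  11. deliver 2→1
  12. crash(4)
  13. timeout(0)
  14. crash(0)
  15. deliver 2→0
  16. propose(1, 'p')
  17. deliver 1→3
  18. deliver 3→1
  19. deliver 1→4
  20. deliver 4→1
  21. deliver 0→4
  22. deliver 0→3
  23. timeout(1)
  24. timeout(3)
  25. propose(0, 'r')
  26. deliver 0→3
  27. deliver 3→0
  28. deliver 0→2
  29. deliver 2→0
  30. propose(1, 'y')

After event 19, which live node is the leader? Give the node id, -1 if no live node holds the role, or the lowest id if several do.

step 1 timeout(1): 1={cand,t=1,log=-}
step 2 deliver 1→2: 2={foll,t=1,log=-}
step 3 deliver 2→1: —
step 4 deliver 1→0: 0={foll,t=1,log=-}
step 5 deliver 0→1: 1={lead,t=1,log=-}
step 6 deliver 1→3: 3={foll,t=1,log=-}
step 7 deliver 3→1: —
step 8 propose(1,'p'): 1={lead,t=1,log=p}
step 9 deliver 1→4: 4={foll,t=1,log=-}
step 10 deliver 4→1: —
step 11 deliver 2→1: —
step 12 crash(4): 4={✗foll,t=1,log=-}
step 13 timeout(0): 0={cand,t=2,log=-}
step 14 crash(0): 0={✗cand,t=2,log=-}
step 15 deliver 2→0: —
step 16 propose(1,'p'): 1={lead,t=1,log=p,p}
step 17 deliver 1→3: 3={foll,t=1,log=p}
step 18 deliver 3→1: —
step 19 deliver 1→4: —

1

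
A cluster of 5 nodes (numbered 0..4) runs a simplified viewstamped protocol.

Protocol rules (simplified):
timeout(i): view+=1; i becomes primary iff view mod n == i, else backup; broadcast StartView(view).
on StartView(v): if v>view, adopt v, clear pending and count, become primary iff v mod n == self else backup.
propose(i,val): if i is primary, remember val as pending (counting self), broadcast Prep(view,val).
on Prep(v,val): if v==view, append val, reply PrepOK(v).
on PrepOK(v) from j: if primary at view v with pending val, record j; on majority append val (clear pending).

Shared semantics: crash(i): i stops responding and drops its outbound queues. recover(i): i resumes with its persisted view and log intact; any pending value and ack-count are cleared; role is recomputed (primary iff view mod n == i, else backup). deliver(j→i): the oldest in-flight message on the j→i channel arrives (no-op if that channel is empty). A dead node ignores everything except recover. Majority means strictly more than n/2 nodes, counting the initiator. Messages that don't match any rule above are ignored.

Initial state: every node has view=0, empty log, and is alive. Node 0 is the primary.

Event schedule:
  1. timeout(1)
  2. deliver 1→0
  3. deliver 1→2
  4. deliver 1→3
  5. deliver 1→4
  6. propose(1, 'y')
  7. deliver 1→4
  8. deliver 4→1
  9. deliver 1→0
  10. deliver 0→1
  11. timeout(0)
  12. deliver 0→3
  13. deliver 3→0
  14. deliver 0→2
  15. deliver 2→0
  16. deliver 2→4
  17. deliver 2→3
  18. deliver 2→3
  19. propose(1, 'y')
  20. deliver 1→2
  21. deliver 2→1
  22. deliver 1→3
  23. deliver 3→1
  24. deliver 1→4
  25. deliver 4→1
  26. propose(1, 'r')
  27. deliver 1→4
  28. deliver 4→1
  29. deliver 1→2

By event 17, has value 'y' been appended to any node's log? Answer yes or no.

after 1 — timeout(1): n1:prim/v1/[-]
after 2 — deliver 1→0: n0:back/v1/[-]
after 3 — deliver 1→2: n2:back/v1/[-]
after 4 — deliver 1→3: n3:back/v1/[-]
after 5 — deliver 1→4: n4:back/v1/[-]
after 6 — propose(1,'y'): ·
after 7 — deliver 1→4: n4:back/v1/[y]
after 8 — deliver 4→1: ·
after 9 — deliver 1→0: n0:back/v1/[y]
after 10 — deliver 0→1: n1:prim/v1/[y]
after 11 — timeout(0): n0:back/v2/[y]
after 12 — deliver 0→3: n3:back/v2/[-]
after 13 — deliver 3→0: ·
after 14 — deliver 0→2: n2:prim/v2/[-]
after 15 — deliver 2→0: ·
after 16 — deliver 2→4: ·
after 17 — deliver 2→3: ·

yes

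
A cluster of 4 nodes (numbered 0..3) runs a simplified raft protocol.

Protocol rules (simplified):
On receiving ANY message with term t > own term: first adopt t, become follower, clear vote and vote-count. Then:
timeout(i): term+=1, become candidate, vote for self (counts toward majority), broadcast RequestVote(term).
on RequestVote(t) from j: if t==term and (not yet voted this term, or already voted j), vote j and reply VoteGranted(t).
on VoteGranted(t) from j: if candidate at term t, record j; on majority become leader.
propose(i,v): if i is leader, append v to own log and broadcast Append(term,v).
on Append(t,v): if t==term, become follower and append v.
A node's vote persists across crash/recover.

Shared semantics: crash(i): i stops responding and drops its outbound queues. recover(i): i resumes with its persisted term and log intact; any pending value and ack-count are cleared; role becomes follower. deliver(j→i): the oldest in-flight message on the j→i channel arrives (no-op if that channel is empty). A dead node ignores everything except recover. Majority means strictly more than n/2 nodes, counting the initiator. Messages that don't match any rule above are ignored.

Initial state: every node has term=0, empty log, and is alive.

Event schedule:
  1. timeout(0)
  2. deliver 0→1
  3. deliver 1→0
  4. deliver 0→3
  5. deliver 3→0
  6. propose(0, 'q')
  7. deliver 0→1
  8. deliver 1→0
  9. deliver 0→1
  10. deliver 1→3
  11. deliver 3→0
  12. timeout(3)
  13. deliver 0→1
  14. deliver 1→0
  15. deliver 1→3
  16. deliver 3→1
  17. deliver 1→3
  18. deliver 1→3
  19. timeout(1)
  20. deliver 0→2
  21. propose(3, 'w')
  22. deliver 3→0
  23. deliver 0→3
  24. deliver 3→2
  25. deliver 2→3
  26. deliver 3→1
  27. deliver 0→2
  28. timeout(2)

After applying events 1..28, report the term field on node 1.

3

step 1 timeout(0): 0={cand,t=1,log=-}
step 2 deliver 0→1: 1={foll,t=1,log=-}
step 3 deliver 1→0: —
step 4 deliver 0→3: 3={foll,t=1,log=-}
step 5 deliver 3→0: 0={lead,t=1,log=-}
step 6 propose(0,'q'): 0={lead,t=1,log=q}
step 7 deliver 0→1: 1={foll,t=1,log=q}
step 8 deliver 1→0: —
step 9 deliver 0→1: —
step 10 deliver 1→3: —
step 11 deliver 3→0: —
step 12 timeout(3): 3={cand,t=2,log=-}
step 13 deliver 0→1: —
step 14 deliver 1→0: —
step 15 deliver 1→3: —
step 16 deliver 3→1: 1={foll,t=2,log=q}
step 17 deliver 1→3: —
step 18 deliver 1→3: —
step 19 timeout(1): 1={cand,t=3,log=q}
step 20 deliver 0→2: 2={foll,t=1,log=-}
step 21 propose(3,'w'): —
step 22 deliver 3→0: 0={foll,t=2,log=q}
step 23 deliver 0→3: —
step 24 deliver 3→2: 2={foll,t=2,log=-}
step 25 deliver 2→3: 3={lead,t=2,log=-}
step 26 deliver 3→1: —
step 27 deliver 0→2: —
step 28 timeout(2): 2={cand,t=3,log=-}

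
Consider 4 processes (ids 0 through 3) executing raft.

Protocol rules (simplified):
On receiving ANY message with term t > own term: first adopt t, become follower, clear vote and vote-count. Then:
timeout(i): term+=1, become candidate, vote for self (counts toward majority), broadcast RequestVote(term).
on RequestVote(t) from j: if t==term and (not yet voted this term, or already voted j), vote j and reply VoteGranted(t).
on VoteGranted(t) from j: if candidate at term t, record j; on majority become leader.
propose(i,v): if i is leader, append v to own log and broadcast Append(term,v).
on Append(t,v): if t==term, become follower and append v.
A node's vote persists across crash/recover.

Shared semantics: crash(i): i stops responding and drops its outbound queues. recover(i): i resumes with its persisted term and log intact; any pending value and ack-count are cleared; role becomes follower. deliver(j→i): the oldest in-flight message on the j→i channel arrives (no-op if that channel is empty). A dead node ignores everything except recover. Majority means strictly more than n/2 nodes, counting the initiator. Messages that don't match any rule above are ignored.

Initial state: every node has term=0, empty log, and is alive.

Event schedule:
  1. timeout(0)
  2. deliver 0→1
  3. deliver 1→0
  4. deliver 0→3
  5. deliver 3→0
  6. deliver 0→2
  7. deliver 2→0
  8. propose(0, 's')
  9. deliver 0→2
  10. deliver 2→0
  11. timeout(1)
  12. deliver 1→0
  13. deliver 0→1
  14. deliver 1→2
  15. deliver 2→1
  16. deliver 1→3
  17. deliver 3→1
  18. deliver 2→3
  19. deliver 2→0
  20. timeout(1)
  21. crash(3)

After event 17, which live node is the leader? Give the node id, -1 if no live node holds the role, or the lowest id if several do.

1

after 1 — timeout(0): n0:cand/t1/[-]
after 2 — deliver 0→1: n1:foll/t1/[-]
after 3 — deliver 1→0: ·
after 4 — deliver 0→3: n3:foll/t1/[-]
after 5 — deliver 3→0: n0:lead/t1/[-]
after 6 — deliver 0→2: n2:foll/t1/[-]
after 7 — deliver 2→0: ·
after 8 — propose(0,'s'): n0:lead/t1/[s]
after 9 — deliver 0→2: n2:foll/t1/[s]
after 10 — deliver 2→0: ·
after 11 — timeout(1): n1:cand/t2/[-]
after 12 — deliver 1→0: n0:foll/t2/[s]
after 13 — deliver 0→1: ·
after 14 — deliver 1→2: n2:foll/t2/[s]
after 15 — deliver 2→1: ·
after 16 — deliver 1→3: n3:foll/t2/[-]
after 17 — deliver 3→1: n1:lead/t2/[-]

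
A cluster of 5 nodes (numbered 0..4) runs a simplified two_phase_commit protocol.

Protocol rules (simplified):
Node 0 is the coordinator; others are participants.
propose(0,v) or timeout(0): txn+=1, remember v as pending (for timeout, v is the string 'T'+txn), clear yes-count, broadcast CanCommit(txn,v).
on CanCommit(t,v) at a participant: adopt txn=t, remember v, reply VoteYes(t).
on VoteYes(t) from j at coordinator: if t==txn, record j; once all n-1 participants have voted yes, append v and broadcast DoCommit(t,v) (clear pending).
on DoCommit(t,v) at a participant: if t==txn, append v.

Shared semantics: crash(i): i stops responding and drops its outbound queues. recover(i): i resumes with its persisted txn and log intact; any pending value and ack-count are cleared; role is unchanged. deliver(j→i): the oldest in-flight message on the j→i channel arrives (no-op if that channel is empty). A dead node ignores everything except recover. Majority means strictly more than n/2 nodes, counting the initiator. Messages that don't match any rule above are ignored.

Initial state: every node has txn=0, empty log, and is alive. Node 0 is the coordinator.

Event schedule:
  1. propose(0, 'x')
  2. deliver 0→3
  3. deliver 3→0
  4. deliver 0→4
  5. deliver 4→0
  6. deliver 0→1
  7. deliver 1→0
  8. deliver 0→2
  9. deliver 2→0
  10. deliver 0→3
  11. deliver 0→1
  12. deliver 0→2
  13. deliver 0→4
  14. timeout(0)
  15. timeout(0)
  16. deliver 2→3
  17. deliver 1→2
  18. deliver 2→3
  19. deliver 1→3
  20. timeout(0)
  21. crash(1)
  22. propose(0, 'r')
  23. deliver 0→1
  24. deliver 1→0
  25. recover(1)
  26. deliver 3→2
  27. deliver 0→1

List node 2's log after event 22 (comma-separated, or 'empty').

1. propose(0,'x'):  <0:coor t1 ->
2. deliver 0→3:  <3:part t1 ->
3. deliver 3→0:  nop
4. deliver 0→4:  <4:part t1 ->
5. deliver 4→0:  nop
6. deliver 0→1:  <1:part t1 ->
7. deliver 1→0:  nop
8. deliver 0→2:  <2:part t1 ->
9. deliver 2→0:  <0:coor t1 x>
10. deliver 0→3:  <3:part t1 x>
11. deliver 0→1:  <1:part t1 x>
12. deliver 0→2:  <2:part t1 x>
13. deliver 0→4:  <4:part t1 x>
14. timeout(0):  <0:coor t2 x>
15. timeout(0):  <0:coor t3 x>
16. deliver 2→3:  nop
17. deliver 1→2:  nop
18. deliver 2→3:  nop
19. deliver 1→3:  nop
20. timeout(0):  <0:coor t4 x>
21. crash(1):  <1:✗part t1 x>
22. propose(0,'r'):  <0:coor t5 x>

x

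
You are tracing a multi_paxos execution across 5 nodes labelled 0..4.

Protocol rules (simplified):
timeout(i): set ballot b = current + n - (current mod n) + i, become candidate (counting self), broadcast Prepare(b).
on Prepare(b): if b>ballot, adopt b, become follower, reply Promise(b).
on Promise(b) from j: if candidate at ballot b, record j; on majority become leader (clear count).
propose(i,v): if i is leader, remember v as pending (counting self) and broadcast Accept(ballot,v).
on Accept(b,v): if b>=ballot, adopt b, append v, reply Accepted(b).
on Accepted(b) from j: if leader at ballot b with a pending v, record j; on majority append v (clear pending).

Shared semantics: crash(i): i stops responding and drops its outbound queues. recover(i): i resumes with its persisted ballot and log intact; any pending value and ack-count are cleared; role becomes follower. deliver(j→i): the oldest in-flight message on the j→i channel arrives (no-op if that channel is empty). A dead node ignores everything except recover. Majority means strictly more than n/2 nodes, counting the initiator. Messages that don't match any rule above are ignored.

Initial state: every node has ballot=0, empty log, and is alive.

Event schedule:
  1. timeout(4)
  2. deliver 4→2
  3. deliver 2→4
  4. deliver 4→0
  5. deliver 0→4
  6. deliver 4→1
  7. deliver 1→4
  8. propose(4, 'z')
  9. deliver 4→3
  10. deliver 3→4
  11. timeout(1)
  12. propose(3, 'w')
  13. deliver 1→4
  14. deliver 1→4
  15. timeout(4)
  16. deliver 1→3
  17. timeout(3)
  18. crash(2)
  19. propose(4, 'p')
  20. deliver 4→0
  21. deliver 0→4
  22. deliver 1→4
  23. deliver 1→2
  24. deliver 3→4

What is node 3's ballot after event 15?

9

e1 timeout(4): 4[cand,b=9,-]
e2 deliver 4→2: 2[foll,b=9,-]
e3 deliver 2→4: ·
e4 deliver 4→0: 0[foll,b=9,-]
e5 deliver 0→4: 4[lead,b=9,-]
e6 deliver 4→1: 1[foll,b=9,-]
e7 deliver 1→4: ·
e8 propose(4,'z'): ·
e9 deliver 4→3: 3[foll,b=9,-]
e10 deliver 3→4: ·
e11 timeout(1): 1[cand,b=11,-]
e12 propose(3,'w'): ·
e13 deliver 1→4: 4[foll,b=11,-]
e14 deliver 1→4: ·
e15 timeout(4): 4[cand,b=19,-]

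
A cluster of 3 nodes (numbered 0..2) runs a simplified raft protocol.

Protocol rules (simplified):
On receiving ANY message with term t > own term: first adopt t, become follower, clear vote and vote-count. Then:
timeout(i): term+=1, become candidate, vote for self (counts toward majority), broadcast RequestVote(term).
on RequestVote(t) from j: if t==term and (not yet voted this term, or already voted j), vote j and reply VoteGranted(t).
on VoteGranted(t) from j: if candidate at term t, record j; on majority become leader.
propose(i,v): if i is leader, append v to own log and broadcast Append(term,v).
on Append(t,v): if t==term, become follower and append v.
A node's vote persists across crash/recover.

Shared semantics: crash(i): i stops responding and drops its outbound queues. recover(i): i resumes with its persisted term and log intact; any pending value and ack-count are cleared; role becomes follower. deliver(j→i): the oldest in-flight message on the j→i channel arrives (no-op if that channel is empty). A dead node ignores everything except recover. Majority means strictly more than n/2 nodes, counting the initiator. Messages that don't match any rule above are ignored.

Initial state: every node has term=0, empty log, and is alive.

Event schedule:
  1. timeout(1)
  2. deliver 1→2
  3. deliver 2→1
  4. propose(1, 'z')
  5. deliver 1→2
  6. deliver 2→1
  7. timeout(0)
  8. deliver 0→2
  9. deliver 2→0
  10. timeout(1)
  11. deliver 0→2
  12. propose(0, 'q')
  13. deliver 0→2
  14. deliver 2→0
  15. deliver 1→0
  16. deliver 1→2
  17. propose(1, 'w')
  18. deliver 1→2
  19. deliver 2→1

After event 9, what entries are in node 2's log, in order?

z

step 1 timeout(1): 1={cand,t=1,log=-}
step 2 deliver 1→2: 2={foll,t=1,log=-}
step 3 deliver 2→1: 1={lead,t=1,log=-}
step 4 propose(1,'z'): 1={lead,t=1,log=z}
step 5 deliver 1→2: 2={foll,t=1,log=z}
step 6 deliver 2→1: —
step 7 timeout(0): 0={cand,t=1,log=-}
step 8 deliver 0→2: —
step 9 deliver 2→0: —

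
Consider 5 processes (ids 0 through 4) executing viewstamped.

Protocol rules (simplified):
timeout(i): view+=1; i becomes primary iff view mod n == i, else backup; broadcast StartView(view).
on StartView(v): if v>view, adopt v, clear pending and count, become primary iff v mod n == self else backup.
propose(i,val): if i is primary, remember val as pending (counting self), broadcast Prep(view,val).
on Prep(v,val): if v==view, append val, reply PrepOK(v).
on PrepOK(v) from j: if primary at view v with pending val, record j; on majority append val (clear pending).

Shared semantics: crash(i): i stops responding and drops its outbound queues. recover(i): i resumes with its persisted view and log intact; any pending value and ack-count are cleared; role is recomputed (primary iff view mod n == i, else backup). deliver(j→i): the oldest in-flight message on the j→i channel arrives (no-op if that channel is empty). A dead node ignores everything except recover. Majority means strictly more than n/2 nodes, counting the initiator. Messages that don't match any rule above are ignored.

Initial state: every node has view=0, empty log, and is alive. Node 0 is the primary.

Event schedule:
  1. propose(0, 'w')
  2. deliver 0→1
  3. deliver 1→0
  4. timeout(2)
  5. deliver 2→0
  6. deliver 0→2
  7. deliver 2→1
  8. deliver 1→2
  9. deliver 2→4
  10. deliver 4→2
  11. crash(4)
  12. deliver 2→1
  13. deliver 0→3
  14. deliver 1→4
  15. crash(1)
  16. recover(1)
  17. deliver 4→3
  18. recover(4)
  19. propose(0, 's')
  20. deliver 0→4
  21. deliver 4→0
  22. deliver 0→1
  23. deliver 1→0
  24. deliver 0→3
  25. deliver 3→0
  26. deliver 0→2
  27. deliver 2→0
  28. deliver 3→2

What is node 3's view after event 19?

e1 propose(0,'w'): ·
e2 deliver 0→1: 1[back,v=0,w]
e3 deliver 1→0: ·
e4 timeout(2): 2[back,v=1,-]
e5 deliver 2→0: 0[back,v=1,-]
e6 deliver 0→2: ·
e7 deliver 2→1: 1[prim,v=1,w]
e8 deliver 1→2: ·
e9 deliver 2→4: 4[back,v=1,-]
e10 deliver 4→2: ·
e11 crash(4): 4[✗back,v=1,-]
e12 deliver 2→1: ·
e13 deliver 0→3: 3[back,v=0,w]
e14 deliver 1→4: ·
e15 crash(1): 1[✗prim,v=1,w]
e16 recover(1): 1[prim,v=1,w]
e17 deliver 4→3: ·
e18 recover(4): 4[back,v=1,-]
e19 propose(0,'s'): ·

0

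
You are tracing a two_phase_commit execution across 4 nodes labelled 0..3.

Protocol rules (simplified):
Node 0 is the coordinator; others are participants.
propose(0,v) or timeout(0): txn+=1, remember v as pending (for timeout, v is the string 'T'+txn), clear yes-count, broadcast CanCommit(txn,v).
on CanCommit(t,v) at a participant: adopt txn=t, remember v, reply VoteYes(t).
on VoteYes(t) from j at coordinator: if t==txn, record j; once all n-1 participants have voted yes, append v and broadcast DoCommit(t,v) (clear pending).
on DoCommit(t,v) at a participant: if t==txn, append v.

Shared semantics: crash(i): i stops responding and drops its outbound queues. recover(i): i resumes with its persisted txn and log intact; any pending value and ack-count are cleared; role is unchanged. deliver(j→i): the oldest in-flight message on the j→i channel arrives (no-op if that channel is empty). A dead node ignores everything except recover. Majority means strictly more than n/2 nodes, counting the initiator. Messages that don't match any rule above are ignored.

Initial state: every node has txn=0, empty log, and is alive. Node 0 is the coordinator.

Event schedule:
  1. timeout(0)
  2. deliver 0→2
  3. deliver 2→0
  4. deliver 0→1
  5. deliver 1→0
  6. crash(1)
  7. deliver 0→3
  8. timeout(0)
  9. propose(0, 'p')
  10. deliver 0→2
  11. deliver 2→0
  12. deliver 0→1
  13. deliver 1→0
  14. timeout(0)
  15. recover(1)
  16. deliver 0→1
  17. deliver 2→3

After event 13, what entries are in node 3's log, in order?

after 1 — timeout(0): n0:coor/t1/[-]
after 2 — deliver 0→2: n2:part/t1/[-]
after 3 — deliver 2→0: ·
after 4 — deliver 0→1: n1:part/t1/[-]
after 5 — deliver 1→0: ·
after 6 — crash(1): n1:✗part/t1/[-]
after 7 — deliver 0→3: n3:part/t1/[-]
after 8 — timeout(0): n0:coor/t2/[-]
after 9 — propose(0,'p'): n0:coor/t3/[-]
after 10 — deliver 0→2: n2:part/t2/[-]
after 11 — deliver 2→0: ·
after 12 — deliver 0→1: ·
after 13 — deliver 1→0: ·

empty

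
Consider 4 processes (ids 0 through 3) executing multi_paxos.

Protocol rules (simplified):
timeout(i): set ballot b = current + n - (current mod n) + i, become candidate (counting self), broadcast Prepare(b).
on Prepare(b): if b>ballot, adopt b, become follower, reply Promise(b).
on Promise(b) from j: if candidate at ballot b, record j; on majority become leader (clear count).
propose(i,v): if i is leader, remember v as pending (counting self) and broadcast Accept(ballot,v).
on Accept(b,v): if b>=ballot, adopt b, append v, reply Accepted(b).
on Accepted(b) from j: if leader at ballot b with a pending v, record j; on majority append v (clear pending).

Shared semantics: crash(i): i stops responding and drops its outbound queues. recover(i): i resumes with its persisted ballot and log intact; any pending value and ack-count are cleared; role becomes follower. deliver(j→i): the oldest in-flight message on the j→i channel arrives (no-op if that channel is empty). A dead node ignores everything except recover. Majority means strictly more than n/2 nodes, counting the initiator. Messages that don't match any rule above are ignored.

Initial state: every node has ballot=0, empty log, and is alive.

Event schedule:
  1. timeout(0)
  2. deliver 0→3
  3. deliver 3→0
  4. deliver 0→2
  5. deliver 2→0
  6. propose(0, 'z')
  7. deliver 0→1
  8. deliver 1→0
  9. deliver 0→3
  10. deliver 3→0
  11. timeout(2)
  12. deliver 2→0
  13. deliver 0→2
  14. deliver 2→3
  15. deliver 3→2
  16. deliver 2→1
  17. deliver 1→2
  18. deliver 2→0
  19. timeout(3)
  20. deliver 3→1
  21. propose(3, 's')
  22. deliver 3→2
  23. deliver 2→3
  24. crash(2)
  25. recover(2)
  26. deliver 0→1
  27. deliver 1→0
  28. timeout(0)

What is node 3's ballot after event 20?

15

[1] timeout(0) → N0(cand b4 [-])
[2] deliver 0→3 → N3(foll b4 [-])
[3] deliver 3→0 → ∅
[4] deliver 0→2 → N2(foll b4 [-])
[5] deliver 2→0 → N0(lead b4 [-])
[6] propose(0,'z') → ∅
[7] deliver 0→1 → N1(foll b4 [-])
[8] deliver 1→0 → ∅
[9] deliver 0→3 → N3(foll b4 [z])
[10] deliver 3→0 → ∅
[11] timeout(2) → N2(cand b10 [-])
[12] deliver 2→0 → N0(foll b10 [-])
[13] deliver 0→2 → ∅
[14] deliver 2→3 → N3(foll b10 [z])
[15] deliver 3→2 → ∅
[16] deliver 2→1 → N1(foll b10 [-])
[17] deliver 1→2 → N2(lead b10 [-])
[18] deliver 2→0 → ∅
[19] timeout(3) → N3(cand b15 [z])
[20] deliver 3→1 → N1(foll b15 [-])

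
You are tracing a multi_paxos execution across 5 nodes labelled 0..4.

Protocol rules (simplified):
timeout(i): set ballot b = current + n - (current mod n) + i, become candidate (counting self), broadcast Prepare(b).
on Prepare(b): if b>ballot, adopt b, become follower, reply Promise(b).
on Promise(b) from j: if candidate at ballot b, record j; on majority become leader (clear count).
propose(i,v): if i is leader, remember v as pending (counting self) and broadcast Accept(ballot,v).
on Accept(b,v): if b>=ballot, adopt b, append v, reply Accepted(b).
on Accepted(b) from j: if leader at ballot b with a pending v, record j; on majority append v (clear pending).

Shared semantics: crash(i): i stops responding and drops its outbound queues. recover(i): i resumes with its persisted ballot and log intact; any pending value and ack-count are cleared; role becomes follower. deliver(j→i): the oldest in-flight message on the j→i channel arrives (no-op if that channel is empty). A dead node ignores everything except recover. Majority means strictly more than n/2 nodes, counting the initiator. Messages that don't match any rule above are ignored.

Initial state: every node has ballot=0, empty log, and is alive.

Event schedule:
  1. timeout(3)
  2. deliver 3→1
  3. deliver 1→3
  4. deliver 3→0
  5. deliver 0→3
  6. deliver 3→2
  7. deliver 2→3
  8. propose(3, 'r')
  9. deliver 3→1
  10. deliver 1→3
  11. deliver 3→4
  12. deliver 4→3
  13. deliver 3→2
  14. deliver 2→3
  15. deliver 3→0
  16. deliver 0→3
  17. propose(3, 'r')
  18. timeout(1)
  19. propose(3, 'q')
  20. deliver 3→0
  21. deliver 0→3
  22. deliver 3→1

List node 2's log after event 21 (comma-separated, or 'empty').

r

after 1 — timeout(3): n3:cand/b8/[-]
after 2 — deliver 3→1: n1:foll/b8/[-]
after 3 — deliver 1→3: ·
after 4 — deliver 3→0: n0:foll/b8/[-]
after 5 — deliver 0→3: n3:lead/b8/[-]
after 6 — deliver 3→2: n2:foll/b8/[-]
after 7 — deliver 2→3: ·
after 8 — propose(3,'r'): ·
after 9 — deliver 3→1: n1:foll/b8/[r]
after 10 — deliver 1→3: ·
after 11 — deliver 3→4: n4:foll/b8/[-]
after 12 — deliver 4→3: ·
after 13 — deliver 3→2: n2:foll/b8/[r]
after 14 — deliver 2→3: n3:lead/b8/[r]
after 15 — deliver 3→0: n0:foll/b8/[r]
after 16 — deliver 0→3: ·
after 17 — propose(3,'r'): ·
after 18 — timeout(1): n1:cand/b11/[r]
after 19 — propose(3,'q'): ·
after 20 — deliver 3→0: n0:foll/b8/[r,r]
after 21 — deliver 0→3: ·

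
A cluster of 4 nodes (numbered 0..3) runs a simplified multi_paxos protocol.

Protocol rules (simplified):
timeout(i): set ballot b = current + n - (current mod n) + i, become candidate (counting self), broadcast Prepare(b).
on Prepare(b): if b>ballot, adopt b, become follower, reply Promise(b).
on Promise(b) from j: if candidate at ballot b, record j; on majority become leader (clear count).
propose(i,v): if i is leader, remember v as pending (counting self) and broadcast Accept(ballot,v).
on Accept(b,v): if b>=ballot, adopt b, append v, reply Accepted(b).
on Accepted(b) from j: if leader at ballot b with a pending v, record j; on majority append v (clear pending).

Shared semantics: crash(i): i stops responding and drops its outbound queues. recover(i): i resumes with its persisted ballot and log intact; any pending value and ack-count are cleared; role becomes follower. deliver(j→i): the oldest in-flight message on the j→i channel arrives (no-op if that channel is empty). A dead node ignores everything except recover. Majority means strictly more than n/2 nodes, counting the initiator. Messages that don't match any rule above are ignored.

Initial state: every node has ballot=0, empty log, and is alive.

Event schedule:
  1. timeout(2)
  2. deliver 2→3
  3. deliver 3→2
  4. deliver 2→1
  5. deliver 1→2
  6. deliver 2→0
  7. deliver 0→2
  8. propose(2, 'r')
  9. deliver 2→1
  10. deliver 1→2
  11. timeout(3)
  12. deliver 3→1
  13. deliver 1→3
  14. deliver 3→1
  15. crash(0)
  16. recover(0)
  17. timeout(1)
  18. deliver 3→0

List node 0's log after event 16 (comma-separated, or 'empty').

empty

after 1 — timeout(2): n2:cand/b6/[-]
after 2 — deliver 2→3: n3:foll/b6/[-]
after 3 — deliver 3→2: ·
after 4 — deliver 2→1: n1:foll/b6/[-]
after 5 — deliver 1→2: n2:lead/b6/[-]
after 6 — deliver 2→0: n0:foll/b6/[-]
after 7 — deliver 0→2: ·
after 8 — propose(2,'r'): ·
after 9 — deliver 2→1: n1:foll/b6/[r]
after 10 — deliver 1→2: ·
after 11 — timeout(3): n3:cand/b11/[-]
after 12 — deliver 3→1: n1:foll/b11/[r]
after 13 — deliver 1→3: ·
after 14 — deliver 3→1: ·
after 15 — crash(0): n0:✗foll/b6/[-]
after 16 — recover(0): n0:foll/b6/[-]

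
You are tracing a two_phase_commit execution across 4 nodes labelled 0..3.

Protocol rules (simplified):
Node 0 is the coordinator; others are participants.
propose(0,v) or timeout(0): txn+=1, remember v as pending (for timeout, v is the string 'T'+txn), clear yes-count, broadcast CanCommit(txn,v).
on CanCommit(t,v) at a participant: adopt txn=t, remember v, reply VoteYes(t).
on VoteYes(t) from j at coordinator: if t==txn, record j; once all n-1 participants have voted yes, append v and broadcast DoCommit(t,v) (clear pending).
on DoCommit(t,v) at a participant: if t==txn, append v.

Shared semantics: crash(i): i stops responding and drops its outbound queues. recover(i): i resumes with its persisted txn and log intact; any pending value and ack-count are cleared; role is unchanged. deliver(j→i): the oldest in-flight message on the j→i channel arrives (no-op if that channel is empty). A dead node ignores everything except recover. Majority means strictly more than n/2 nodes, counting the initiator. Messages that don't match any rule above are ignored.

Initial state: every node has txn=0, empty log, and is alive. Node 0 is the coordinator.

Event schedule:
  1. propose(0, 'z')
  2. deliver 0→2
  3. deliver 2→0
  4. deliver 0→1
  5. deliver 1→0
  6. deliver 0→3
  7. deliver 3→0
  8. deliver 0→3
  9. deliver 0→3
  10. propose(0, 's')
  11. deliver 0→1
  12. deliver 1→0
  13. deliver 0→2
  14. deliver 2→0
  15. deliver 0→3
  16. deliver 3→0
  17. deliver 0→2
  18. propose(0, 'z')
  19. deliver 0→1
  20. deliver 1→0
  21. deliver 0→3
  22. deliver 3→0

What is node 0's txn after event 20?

[1] propose(0,'z') → N0(coor t1 [-])
[2] deliver 0→2 → N2(part t1 [-])
[3] deliver 2→0 → ∅
[4] deliver 0→1 → N1(part t1 [-])
[5] deliver 1→0 → ∅
[6] deliver 0→3 → N3(part t1 [-])
[7] deliver 3→0 → N0(coor t1 [z])
[8] deliver 0→3 → N3(part t1 [z])
[9] deliver 0→3 → ∅
[10] propose(0,'s') → N0(coor t2 [z])
[11] deliver 0→1 → N1(part t1 [z])
[12] deliver 1→0 → ∅
[13] deliver 0→2 → N2(part t1 [z])
[14] deliver 2→0 → ∅
[15] deliver 0→3 → N3(part t2 [z])
[16] deliver 3→0 → ∅
[17] deliver 0→2 → N2(part t2 [z])
[18] propose(0,'z') → N0(coor t3 [z])
[19] deliver 0→1 → N1(part t2 [z])
[20] deliver 1→0 → ∅

3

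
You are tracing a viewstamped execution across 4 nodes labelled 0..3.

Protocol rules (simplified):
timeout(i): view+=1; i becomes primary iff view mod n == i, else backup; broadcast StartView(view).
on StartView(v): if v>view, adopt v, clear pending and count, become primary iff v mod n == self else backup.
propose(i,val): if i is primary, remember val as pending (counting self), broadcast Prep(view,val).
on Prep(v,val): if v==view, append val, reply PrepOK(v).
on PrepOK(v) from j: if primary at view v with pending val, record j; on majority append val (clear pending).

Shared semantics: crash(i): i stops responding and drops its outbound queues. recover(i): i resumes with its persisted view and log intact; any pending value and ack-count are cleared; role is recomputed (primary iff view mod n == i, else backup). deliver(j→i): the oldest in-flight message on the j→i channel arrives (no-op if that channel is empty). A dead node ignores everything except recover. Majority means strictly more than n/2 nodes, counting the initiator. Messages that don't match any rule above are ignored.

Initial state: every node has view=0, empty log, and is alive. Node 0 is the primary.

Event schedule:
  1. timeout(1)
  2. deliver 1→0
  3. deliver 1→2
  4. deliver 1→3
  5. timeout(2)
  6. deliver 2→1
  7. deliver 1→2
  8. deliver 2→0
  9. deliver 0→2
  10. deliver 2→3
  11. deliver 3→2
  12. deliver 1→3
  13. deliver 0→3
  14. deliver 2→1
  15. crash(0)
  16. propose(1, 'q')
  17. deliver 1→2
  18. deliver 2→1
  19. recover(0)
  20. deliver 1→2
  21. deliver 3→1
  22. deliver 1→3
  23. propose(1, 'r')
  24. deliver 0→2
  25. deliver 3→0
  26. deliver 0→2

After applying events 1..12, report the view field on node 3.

2

after 1 — timeout(1): n1:prim/v1/[-]
after 2 — deliver 1→0: n0:back/v1/[-]
after 3 — deliver 1→2: n2:back/v1/[-]
after 4 — deliver 1→3: n3:back/v1/[-]
after 5 — timeout(2): n2:prim/v2/[-]
after 6 — deliver 2→1: n1:back/v2/[-]
after 7 — deliver 1→2: ·
after 8 — deliver 2→0: n0:back/v2/[-]
after 9 — deliver 0→2: ·
after 10 — deliver 2→3: n3:back/v2/[-]
after 11 — deliver 3→2: ·
after 12 — deliver 1→3: ·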